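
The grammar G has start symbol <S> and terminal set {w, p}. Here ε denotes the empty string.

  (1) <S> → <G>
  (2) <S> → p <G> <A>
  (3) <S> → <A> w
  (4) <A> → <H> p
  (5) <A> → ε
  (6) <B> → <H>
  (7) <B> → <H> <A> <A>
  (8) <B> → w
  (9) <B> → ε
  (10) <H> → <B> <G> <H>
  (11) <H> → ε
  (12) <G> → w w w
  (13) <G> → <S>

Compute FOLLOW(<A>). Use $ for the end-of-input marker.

FIRST(<S>): from <S>→<G> we get {p, w}; from <S>→p <G> <A> we get {p}; from <S>→<A> w we get {p, w}. So FIRST(<S>) = {p, w}.
FIRST(<G>): from <G>→w w w we get {w}; from <G>→<S> we get {p, w}. So FIRST(<G>) = {p, w}.
FIRST(<A>): from <A>→<H> p we get {p, w}; from <A>→ε we get {ε}. So FIRST(<A>) = {ε, p, w}.
FIRST(<B>): from <B>→<H> we get {ε, p, w}; from <B>→<H> <A> <A> we get {ε, p, w}; from <B>→w we get {w}; from <B>→ε we get {ε}. So FIRST(<B>) = {ε, p, w}.
FIRST(<H>): from <H>→<B> <G> <H> we get {p, w}; from <H>→ε we get {ε}. So FIRST(<H>) = {ε, p, w}.
FOLLOW(<S>) includes $ since <S> is the start symbol.
FOLLOW(<B>): in <H>→<B> <G> <H>, <B> is followed by <G> <H> with FIRST {p, w}. Thus FOLLOW(<B>) = {p, w}.
FOLLOW(<H>): in <A>→<H> p, <H> is followed by p with FIRST {p}; in <B>→<H>, the suffix after <H> is empty, so FOLLOW(<H>) ⊇ FOLLOW(<B>) = {p, w}; in <B>→<H> <A> <A>, <H> is followed by <A> <A> with FIRST {ε, p, w}; in <B>→<H> <A> <A>, the suffix after <H> is nullable, so FOLLOW(<H>) ⊇ FOLLOW(<B>) = {p, w}; in <H>→<B> <G> <H>, the suffix after <H> is empty (adds nothing new). Thus FOLLOW(<H>) = {p, w}.
FOLLOW(<S>): in <G>→<S>, the suffix after <S> is empty, so FOLLOW(<S>) ⊇ FOLLOW(<G>) = {$, p, w}. Thus FOLLOW(<S>) = {$, p, w}.
FOLLOW(<A>): in <S>→p <G> <A>, the suffix after <A> is empty, so FOLLOW(<A>) ⊇ FOLLOW(<S>) = {$, p, w}; in <S>→<A> w, <A> is followed by w with FIRST {w}; in <B>→<H> <A> <A> (occurrence 1), <A> is followed by <A> with FIRST {ε, p, w}; in <B>→<H> <A> <A> (occurrence 1), the suffix after <A> is nullable, so FOLLOW(<A>) ⊇ FOLLOW(<B>) = {p, w}; in <B>→<H> <A> <A> (occurrence 2), the suffix after <A> is empty, so FOLLOW(<A>) ⊇ FOLLOW(<B>) = {p, w}. Thus FOLLOW(<A>) = {$, p, w}.
FOLLOW(<G>): in <S>→<G>, the suffix after <G> is empty, so FOLLOW(<G>) ⊇ FOLLOW(<S>) = {$, p, w}; in <S>→p <G> <A>, <G> is followed by <A> with FIRST {ε, p, w}; in <S>→p <G> <A>, the suffix after <G> is nullable, so FOLLOW(<G>) ⊇ FOLLOW(<S>) = {$, p, w}; in <H>→<B> <G> <H>, <G> is followed by <H> with FIRST {ε, p, w}; in <H>→<B> <G> <H>, the suffix after <G> is nullable, so FOLLOW(<G>) ⊇ FOLLOW(<H>) = {p, w}. Thus FOLLOW(<G>) = {$, p, w}.

{$, p, w}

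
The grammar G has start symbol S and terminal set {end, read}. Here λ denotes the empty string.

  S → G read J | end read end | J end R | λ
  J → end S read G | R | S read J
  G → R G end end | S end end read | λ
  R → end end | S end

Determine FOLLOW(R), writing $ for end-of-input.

{$, end, read}

FIRST(S): from S→G read J we get {end, read}; from S→end read end we get {end}; from S→J end R we get {end, read}; from S→λ we get {λ}. So FIRST(S) = {λ, end, read}.
FIRST(R): from R→end end we get {end}; from R→S end we get {end, read}. So FIRST(R) = {end, read}.
FIRST(J): from J→end S read G we get {end}; from J→R we get {end, read}; from J→S read J we get {end, read}. So FIRST(J) = {end, read}.
FIRST(G): from G→R G end end we get {end, read}; from G→S end end read we get {end, read}; from G→λ we get {λ}. So FIRST(G) = {λ, end, read}.
FOLLOW(S) includes $ since S is the start symbol.
FOLLOW(S): in J→end S read G, S is followed by read G with FIRST {read}; in J→S read J, S is followed by read J with FIRST {read}; in G→S end end read, S is followed by end end read with FIRST {end}; in R→S end, S is followed by end with FIRST {end}. Thus FOLLOW(S) = {$, end, read}.
FOLLOW(J): in S→G read J, the suffix after J is empty, so FOLLOW(J) ⊇ FOLLOW(S) = {$, end, read}; in S→J end R, J is followed by end R with FIRST {end}; in J→S read J, the suffix after J is empty (adds nothing new). Thus FOLLOW(J) = {$, end, read}.
FOLLOW(G): in S→G read J, G is followed by read J with FIRST {read}; in J→end S read G, the suffix after G is empty, so FOLLOW(G) ⊇ FOLLOW(J) = {$, end, read}; in G→R G end end, G is followed by end end with FIRST {end}. Thus FOLLOW(G) = {$, end, read}.
FOLLOW(R): in S→J end R, the suffix after R is empty, so FOLLOW(R) ⊇ FOLLOW(S) = {$, end, read}; in J→R, the suffix after R is empty, so FOLLOW(R) ⊇ FOLLOW(J) = {$, end, read}; in G→R G end end, R is followed by G end end with FIRST {end, read}. Thus FOLLOW(R) = {$, end, read}.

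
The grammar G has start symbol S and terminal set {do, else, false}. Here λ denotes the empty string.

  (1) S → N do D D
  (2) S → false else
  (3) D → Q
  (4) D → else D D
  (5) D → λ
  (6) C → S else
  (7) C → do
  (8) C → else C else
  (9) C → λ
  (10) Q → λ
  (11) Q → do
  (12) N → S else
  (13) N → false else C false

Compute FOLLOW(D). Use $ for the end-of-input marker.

{$, do, else}

FIRST(Q) = {λ, do}
FIRST(D) = {λ, do, else}  (via Q)
FIRST(S) = {false}  (via N do D D)
FIRST(C) = {λ, do, else, false}  (via S else)
FIRST(N) = {false}  (via S else)
FOLLOW(S) includes $ since S is the start symbol.
FOLLOW(S): in C→S else, S is followed by else with FIRST {else}; in N→S else, S is followed by else with FIRST {else}. Thus FOLLOW(S) = {$, else}.
FOLLOW(D): in S→N do D D (occurrence 1), D is followed by D with FIRST {λ, do, else}; in S→N do D D (occurrence 1), the suffix after D is nullable, so FOLLOW(D) ⊇ FOLLOW(S) = {$, else}; in S→N do D D (occurrence 2), the suffix after D is empty, so FOLLOW(D) ⊇ FOLLOW(S) = {$, else}; in D→else D D (occurrence 1), D is followed by D with FIRST {λ, do, else}; in D→else D D (occurrence 1), the suffix after D is nullable (adds nothing new); in D→else D D (occurrence 2), the suffix after D is empty (adds nothing new). Thus FOLLOW(D) = {$, do, else}.
FOLLOW(C): in C→else C else, C is followed by else with FIRST {else}; in N→false else C false, C is followed by false with FIRST {false}. Thus FOLLOW(C) = {else, false}.
FOLLOW(Q): in D→Q, the suffix after Q is empty, so FOLLOW(Q) ⊇ FOLLOW(D) = {$, do, else}. Thus FOLLOW(Q) = {$, do, else}.
FOLLOW(N): in S→N do D D, N is followed by do D D with FIRST {do}. Thus FOLLOW(N) = {do}.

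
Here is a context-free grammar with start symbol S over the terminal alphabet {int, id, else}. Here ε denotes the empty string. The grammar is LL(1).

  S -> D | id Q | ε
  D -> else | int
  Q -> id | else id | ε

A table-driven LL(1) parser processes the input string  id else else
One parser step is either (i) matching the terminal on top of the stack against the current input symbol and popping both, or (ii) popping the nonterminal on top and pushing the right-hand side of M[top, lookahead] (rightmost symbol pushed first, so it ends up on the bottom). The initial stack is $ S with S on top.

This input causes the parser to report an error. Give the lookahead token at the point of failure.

else

step 1: stack=$ S  input=id else else $  — expand S -> id Q
step 2: stack=$ Q id  input=id else else $  — match id
step 3: stack=$ Q  input=else else $  — expand Q -> else id
step 4: stack=$ id else  input=else else $  — match else
step 5: stack=$ id  input=else $  — error: top is terminal id but lookahead is else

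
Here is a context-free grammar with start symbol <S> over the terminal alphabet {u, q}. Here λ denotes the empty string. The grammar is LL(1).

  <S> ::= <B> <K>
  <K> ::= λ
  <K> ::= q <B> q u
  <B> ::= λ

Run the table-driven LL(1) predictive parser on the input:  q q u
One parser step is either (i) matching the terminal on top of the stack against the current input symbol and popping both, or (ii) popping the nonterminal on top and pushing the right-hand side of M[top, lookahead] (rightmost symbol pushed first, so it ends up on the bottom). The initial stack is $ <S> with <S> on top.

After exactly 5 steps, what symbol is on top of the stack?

q

     Stack        Input    Action
  1  $ <S>        q q u $  expand <S> ::= <B> <K>
  2  $ <K> <B>    q q u $  expand <B> ::= λ
  3  $ <K>        q q u $  expand <K> ::= q <B> q u
  4  $ u q <B> q  q q u $  match q
  5  $ u q <B>    q u $    expand <B> ::= λ
Stack after step 5: $ u q (top = q).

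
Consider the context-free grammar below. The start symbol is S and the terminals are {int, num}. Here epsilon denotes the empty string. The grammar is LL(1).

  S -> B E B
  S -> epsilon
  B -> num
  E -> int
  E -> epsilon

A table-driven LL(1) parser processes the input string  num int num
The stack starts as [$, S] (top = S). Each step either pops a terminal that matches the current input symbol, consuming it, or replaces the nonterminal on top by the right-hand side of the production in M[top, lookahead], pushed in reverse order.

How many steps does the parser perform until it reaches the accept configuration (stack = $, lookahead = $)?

7

     Stack      Input          Action
  1  $ S        num int num $  expand S -> B E B
  2  $ B E B    num int num $  expand B -> num
  3  $ B E num  num int num $  match num
  4  $ B E      int num $      expand E -> int
  5  $ B int    int num $      match int
  6  $ B        num $          expand B -> num
  7  $ num      num $          match num
Accept reached after 7 steps.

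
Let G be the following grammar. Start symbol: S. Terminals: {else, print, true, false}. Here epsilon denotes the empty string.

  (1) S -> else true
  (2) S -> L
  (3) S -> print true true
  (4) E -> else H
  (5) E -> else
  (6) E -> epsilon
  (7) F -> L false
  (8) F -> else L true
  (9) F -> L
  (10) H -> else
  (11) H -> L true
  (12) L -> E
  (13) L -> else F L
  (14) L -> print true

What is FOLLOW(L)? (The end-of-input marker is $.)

FIRST(E): from E->else H we get {else}; from E->else we get {else}; from E->epsilon we get {epsilon}. So FIRST(E) = {epsilon, else}.
FIRST(L): from L->E we get {epsilon, else}; from L->else F L we get {else}; from L->print true we get {print}. So FIRST(L) = {epsilon, else, print}.
FIRST(S): from S->else true we get {else}; from S->L we get {epsilon, else, print}; from S->print true true we get {print}. So FIRST(S) = {epsilon, else, print}.
FIRST(F): from F->L false we get {else, false, print}; from F->else L true we get {else}; from F->L we get {epsilon, else, print}. So FIRST(F) = {epsilon, else, false, print}.
FIRST(H): from H->else we get {else}; from H->L true we get {else, print, true}. So FIRST(H) = {else, print, true}.
FOLLOW(S) includes $ since S is the start symbol.
FOLLOW(S): S appears on no right-hand side. Thus FOLLOW(S) = {$}.
FOLLOW(E): in L->E, the suffix after E is empty, so FOLLOW(E) ⊇ FOLLOW(L) = {$, else, false, print, true}. Thus FOLLOW(E) = {$, else, false, print, true}.
FOLLOW(H): in E->else H, the suffix after H is empty, so FOLLOW(H) ⊇ FOLLOW(E) = {$, else, false, print, true}. Thus FOLLOW(H) = {$, else, false, print, true}.
FOLLOW(F): in L->else F L, F is followed by L with FIRST {epsilon, else, print}; in L->else F L, the suffix after F is nullable, so FOLLOW(F) ⊇ FOLLOW(L) = {$, else, false, print, true}. Thus FOLLOW(F) = {$, else, false, print, true}.
FOLLOW(L): in S->L, the suffix after L is empty, so FOLLOW(L) ⊇ FOLLOW(S) = {$}; in F->L false, L is followed by false with FIRST {false}; in F->else L true, L is followed by true with FIRST {true}; in F->L, the suffix after L is empty, so FOLLOW(L) ⊇ FOLLOW(F) = {$, else, false, print, true}; in H->L true, L is followed by true with FIRST {true}; in L->else F L, the suffix after L is empty (adds nothing new). Thus FOLLOW(L) = {$, else, false, print, true}.

{$, else, false, print, true}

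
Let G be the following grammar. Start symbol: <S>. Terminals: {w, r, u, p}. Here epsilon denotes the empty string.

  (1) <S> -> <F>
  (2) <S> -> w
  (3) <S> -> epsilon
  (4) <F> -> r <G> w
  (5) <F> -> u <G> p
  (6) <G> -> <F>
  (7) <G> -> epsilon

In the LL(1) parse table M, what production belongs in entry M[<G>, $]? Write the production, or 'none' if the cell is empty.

FIRST(<F>) = {r, u}
FIRST(<S>) = {epsilon, r, u, w}  (via <F>)
FIRST(<G>) = {epsilon, r, u}  (via <F>)
FOLLOW(<S>) includes $ since <S> is the start symbol.
FOLLOW(<G>): in <F>->r <G> w, <G> is followed by w with FIRST {w}; in <F>->u <G> p, <G> is followed by p with FIRST {p}. Thus FOLLOW(<G>) = {p, w}.
For <G> -> <F>: FIRST(<F>) = {r, u}, so it goes in M[<G>, t] for t ∈ {r, u}.
For <G> -> epsilon: FIRST(epsilon) = {epsilon}, so it goes in M[<G>, t] for t ∈ {}; since epsilon ∈ FIRST, also for every t ∈ FOLLOW(<G>) = {p, w}.
None of these place a production in M[<G>, $].

none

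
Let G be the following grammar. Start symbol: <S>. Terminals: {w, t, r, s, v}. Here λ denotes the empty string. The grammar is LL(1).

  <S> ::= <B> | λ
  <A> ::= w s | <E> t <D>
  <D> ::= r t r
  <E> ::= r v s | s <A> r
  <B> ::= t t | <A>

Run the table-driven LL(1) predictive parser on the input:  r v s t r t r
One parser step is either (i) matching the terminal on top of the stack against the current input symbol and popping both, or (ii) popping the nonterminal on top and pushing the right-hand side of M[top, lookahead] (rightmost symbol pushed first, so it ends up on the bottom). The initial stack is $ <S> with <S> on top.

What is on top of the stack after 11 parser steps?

r

step 1: stack=$ <S>  input=r v s t r t r $  — expand <S> ::= <B>
step 2: stack=$ <B>  input=r v s t r t r $  — expand <B> ::= <A>
step 3: stack=$ <A>  input=r v s t r t r $  — expand <A> ::= <E> t <D>
step 4: stack=$ <D> t <E>  input=r v s t r t r $  — expand <E> ::= r v s
step 5: stack=$ <D> t s v r  input=r v s t r t r $  — match r
step 6: stack=$ <D> t s v  input=v s t r t r $  — match v
step 7: stack=$ <D> t s  input=s t r t r $  — match s
step 8: stack=$ <D> t  input=t r t r $  — match t
step 9: stack=$ <D>  input=r t r $  — expand <D> ::= r t r
step 10: stack=$ r t r  input=r t r $  — match r
step 11: stack=$ r t  input=t r $  — match t
Stack after step 11: $ r (top = r).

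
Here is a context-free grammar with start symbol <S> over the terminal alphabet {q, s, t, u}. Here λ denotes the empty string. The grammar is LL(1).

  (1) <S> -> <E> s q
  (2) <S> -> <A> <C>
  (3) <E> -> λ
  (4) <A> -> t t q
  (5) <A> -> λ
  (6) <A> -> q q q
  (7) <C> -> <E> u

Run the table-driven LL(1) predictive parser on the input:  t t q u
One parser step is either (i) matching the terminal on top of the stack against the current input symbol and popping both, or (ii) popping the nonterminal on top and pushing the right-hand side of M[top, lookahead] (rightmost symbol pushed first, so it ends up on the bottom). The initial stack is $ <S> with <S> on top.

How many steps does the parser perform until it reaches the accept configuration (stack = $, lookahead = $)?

8

     Stack        Input      Action
  1  $ <S>        t t q u $  expand <S> -> <A> <C>
  2  $ <C> <A>    t t q u $  expand <A> -> t t q
  3  $ <C> q t t  t t q u $  match t
  4  $ <C> q t    t q u $    match t
  5  $ <C> q      q u $      match q
  6  $ <C>        u $        expand <C> -> <E> u
  7  $ u <E>      u $        expand <E> -> λ
  8  $ u          u $        match u
Accept reached after 8 steps.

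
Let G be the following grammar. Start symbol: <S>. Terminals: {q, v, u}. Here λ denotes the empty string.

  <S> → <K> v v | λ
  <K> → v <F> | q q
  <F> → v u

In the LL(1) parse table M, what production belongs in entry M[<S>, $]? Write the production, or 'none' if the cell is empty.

FIRST(<K>): from <K>→v <F> we get {v}; from <K>→q q we get {q}. So FIRST(<K>) = {q, v}.
FIRST(<F>): from <F>→v u we get {v}. So FIRST(<F>) = {v}.
FIRST(<S>): from <S>→<K> v v we get {q, v}; from <S>→λ we get {λ}. So FIRST(<S>) = {λ, q, v}.
FOLLOW(<S>) includes $ since <S> is the start symbol.
FOLLOW(<S>): <S> appears on no right-hand side. Thus FOLLOW(<S>) = {$}.
For <S> → <K> v v: FIRST(<K> v v) = {q, v}, so it goes in M[<S>, t] for t ∈ {q, v}.
For <S> → λ: FIRST(λ) = {λ}, so it goes in M[<S>, t] for t ∈ {}; since λ ∈ FIRST, also for every t ∈ FOLLOW(<S>) = {$}.

<S> → λ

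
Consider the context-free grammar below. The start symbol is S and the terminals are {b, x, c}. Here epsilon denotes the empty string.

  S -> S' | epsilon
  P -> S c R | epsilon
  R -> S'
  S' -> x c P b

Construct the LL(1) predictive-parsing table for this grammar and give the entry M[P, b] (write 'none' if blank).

P -> epsilon

FIRST(S'): from S'->x c P b we get {x}. So FIRST(S') = {x}.
FIRST(S): from S->S' we get {x}; from S->epsilon we get {epsilon}. So FIRST(S) = {epsilon, x}.
FIRST(R): from R->S' we get {x}. So FIRST(R) = {x}.
FIRST(P): from P->S c R we get {c, x}; from P->epsilon we get {epsilon}. So FIRST(P) = {epsilon, c, x}.
FOLLOW(S) includes $ since S is the start symbol.
FOLLOW(P): in S'->x c P b, P is followed by b with FIRST {b}. Thus FOLLOW(P) = {b}.
For P -> S c R: FIRST(S c R) = {c, x}, so it goes in M[P, t] for t ∈ {c, x}.
For P -> epsilon: FIRST(epsilon) = {epsilon}, so it goes in M[P, t] for t ∈ {}; since epsilon ∈ FIRST, also for every t ∈ FOLLOW(P) = {b}.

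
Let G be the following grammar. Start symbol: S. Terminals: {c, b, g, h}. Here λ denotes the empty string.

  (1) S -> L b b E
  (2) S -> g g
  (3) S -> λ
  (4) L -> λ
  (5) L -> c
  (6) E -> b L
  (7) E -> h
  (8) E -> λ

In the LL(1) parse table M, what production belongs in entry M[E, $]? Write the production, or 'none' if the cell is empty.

FIRST(L) = {λ, c}
FIRST(E) = {λ, b, h}
FIRST(S) = {λ, b, c, g}  (via L b b E)
FOLLOW(S) includes $ since S is the start symbol.
FOLLOW(S): S appears on no right-hand side. Thus FOLLOW(S) = {$}.
FOLLOW(E): in S->L b b E, the suffix after E is empty, so FOLLOW(E) ⊇ FOLLOW(S) = {$}. Thus FOLLOW(E) = {$}.
For E -> b L: FIRST(b L) = {b}, so it goes in M[E, t] for t ∈ {b}.
For E -> h: FIRST(h) = {h}, so it goes in M[E, t] for t ∈ {h}.
For E -> λ: FIRST(λ) = {λ}, so it goes in M[E, t] for t ∈ {}; since λ ∈ FIRST, also for every t ∈ FOLLOW(E) = {$}.

E -> λ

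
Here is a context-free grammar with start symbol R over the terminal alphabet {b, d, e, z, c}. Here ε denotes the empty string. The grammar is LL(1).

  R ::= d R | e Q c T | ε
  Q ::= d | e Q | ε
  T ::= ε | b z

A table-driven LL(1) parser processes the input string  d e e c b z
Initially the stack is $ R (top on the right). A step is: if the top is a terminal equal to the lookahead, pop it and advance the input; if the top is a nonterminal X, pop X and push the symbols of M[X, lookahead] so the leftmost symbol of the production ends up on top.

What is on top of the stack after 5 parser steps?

e

     Stack      Input          Action
  1  $ R        d e e c b z $  expand R ::= d R
  2  $ R d      d e e c b z $  match d
  3  $ R        e e c b z $    expand R ::= e Q c T
  4  $ T c Q e  e e c b z $    match e
  5  $ T c Q    e c b z $      expand Q ::= e Q
Stack after step 5: $ T c Q e (top = e).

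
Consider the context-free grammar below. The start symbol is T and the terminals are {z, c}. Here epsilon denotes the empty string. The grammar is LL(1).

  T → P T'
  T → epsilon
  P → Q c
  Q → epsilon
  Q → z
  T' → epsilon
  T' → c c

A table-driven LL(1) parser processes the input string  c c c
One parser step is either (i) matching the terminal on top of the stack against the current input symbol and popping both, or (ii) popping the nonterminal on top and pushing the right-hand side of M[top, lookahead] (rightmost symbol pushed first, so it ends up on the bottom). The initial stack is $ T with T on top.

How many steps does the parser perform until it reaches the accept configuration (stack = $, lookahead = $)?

7

     Stack     Input    Action
  1  $ T       c c c $  expand T → P T'
  2  $ T' P    c c c $  expand P → Q c
  3  $ T' c Q  c c c $  expand Q → epsilon
  4  $ T' c    c c c $  match c
  5  $ T'      c c $    expand T' → c c
  6  $ c c     c c $    match c
  7  $ c       c $      match c
Accept reached after 7 steps.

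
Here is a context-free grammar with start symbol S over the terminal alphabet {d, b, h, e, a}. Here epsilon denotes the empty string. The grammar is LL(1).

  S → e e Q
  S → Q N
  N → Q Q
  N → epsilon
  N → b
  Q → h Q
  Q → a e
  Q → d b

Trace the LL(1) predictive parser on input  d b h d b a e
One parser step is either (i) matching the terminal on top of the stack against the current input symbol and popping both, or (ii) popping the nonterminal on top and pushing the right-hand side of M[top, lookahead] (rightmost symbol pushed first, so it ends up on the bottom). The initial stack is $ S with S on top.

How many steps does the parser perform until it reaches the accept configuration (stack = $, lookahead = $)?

step 1: stack=$ S  input=d b h d b a e $  — expand S → Q N
step 2: stack=$ N Q  input=d b h d b a e $  — expand Q → d b
step 3: stack=$ N b d  input=d b h d b a e $  — match d
step 4: stack=$ N b  input=b h d b a e $  — match b
step 5: stack=$ N  input=h d b a e $  — expand N → Q Q
step 6: stack=$ Q Q  input=h d b a e $  — expand Q → h Q
step 7: stack=$ Q Q h  input=h d b a e $  — match h
step 8: stack=$ Q Q  input=d b a e $  — expand Q → d b
step 9: stack=$ Q b d  input=d b a e $  — match d
step 10: stack=$ Q b  input=b a e $  — match b
step 11: stack=$ Q  input=a e $  — expand Q → a e
step 12: stack=$ e a  input=a e $  — match a
step 13: stack=$ e  input=e $  — match e
Accept reached after 13 steps.

13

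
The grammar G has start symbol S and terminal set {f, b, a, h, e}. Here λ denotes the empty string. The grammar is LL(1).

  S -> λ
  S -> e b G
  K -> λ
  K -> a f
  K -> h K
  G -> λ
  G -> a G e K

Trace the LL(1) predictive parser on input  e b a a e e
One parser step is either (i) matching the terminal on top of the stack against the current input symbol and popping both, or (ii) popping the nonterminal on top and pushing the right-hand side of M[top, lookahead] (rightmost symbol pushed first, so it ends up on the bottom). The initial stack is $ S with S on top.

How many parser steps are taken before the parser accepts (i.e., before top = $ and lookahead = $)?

12

      Stack          Input          Action
   1  $ S            e b a a e e $  expand S -> e b G
   2  $ G b e        e b a a e e $  match e
   3  $ G b          b a a e e $    match b
   4  $ G            a a e e $      expand G -> a G e K
   5  $ K e G a      a a e e $      match a
   6  $ K e G        a e e $        expand G -> a G e K
   7  $ K e K e G a  a e e $        match a
   8  $ K e K e G    e e $          expand G -> λ
   9  $ K e K e      e e $          match e
  10  $ K e K        e $            expand K -> λ
  11  $ K e          e $            match e
  12  $ K            $              expand K -> λ
Accept reached after 12 steps.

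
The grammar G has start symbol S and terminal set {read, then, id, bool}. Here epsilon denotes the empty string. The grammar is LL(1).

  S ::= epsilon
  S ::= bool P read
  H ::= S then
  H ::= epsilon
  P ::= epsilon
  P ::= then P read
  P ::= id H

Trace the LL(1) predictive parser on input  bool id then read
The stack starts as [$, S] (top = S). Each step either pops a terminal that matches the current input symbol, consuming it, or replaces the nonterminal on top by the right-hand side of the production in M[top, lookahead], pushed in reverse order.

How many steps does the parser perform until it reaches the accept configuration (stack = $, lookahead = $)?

8

step 1: stack=$ S  input=bool id then read $  — expand S ::= bool P read
step 2: stack=$ read P bool  input=bool id then read $  — match bool
step 3: stack=$ read P  input=id then read $  — expand P ::= id H
step 4: stack=$ read H id  input=id then read $  — match id
step 5: stack=$ read H  input=then read $  — expand H ::= S then
step 6: stack=$ read then S  input=then read $  — expand S ::= epsilon
step 7: stack=$ read then  input=then read $  — match then
step 8: stack=$ read  input=read $  — match read
Accept reached after 8 steps.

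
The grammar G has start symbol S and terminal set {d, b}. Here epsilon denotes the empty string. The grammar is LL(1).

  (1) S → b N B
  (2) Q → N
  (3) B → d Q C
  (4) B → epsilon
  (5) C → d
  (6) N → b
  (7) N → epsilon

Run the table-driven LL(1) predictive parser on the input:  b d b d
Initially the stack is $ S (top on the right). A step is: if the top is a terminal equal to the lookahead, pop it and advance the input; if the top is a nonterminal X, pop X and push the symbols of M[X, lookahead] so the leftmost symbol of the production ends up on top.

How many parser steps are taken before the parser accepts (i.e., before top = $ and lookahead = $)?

10

step 1: stack=$ S  input=b d b d $  — expand S → b N B
step 2: stack=$ B N b  input=b d b d $  — match b
step 3: stack=$ B N  input=d b d $  — expand N → epsilon
step 4: stack=$ B  input=d b d $  — expand B → d Q C
step 5: stack=$ C Q d  input=d b d $  — match d
step 6: stack=$ C Q  input=b d $  — expand Q → N
step 7: stack=$ C N  input=b d $  — expand N → b
step 8: stack=$ C b  input=b d $  — match b
step 9: stack=$ C  input=d $  — expand C → d
step 10: stack=$ d  input=d $  — match d
Accept reached after 10 steps.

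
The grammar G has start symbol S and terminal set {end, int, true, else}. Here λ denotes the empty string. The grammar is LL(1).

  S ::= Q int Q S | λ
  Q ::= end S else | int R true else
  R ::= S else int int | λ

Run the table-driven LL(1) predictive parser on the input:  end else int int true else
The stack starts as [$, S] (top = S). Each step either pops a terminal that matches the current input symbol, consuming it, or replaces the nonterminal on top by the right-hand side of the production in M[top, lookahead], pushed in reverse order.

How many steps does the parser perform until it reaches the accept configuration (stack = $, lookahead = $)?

12

      Stack                 Input                         Action
   1  $ S                   end else int int true else $  expand S ::= Q int Q S
   2  $ S Q int Q           end else int int true else $  expand Q ::= end S else
   3  $ S Q int else S end  end else int int true else $  match end
   4  $ S Q int else S      else int int true else $      expand S ::= λ
   5  $ S Q int else        else int int true else $      match else
   6  $ S Q int             int int true else $           match int
   7  $ S Q                 int true else $               expand Q ::= int R true else
   8  $ S else true R int   int true else $               match int
   9  $ S else true R       true else $                   expand R ::= λ
  10  $ S else true         true else $                   match true
  11  $ S else              else $                        match else
  12  $ S                   $                             expand S ::= λ
Accept reached after 12 steps.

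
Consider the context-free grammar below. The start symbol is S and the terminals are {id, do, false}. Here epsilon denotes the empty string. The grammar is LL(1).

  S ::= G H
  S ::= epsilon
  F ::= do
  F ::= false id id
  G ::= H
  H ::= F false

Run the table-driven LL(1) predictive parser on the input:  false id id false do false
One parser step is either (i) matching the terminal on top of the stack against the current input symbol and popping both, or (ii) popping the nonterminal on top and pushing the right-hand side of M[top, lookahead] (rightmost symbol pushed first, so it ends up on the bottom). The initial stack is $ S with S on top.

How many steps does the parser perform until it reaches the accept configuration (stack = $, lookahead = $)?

      Stack                  Input                         Action
   1  $ S                    false id id false do false $  expand S ::= G H
   2  $ H G                  false id id false do false $  expand G ::= H
   3  $ H H                  false id id false do false $  expand H ::= F false
   4  $ H false F            false id id false do false $  expand F ::= false id id
   5  $ H false id id false  false id id false do false $  match false
   6  $ H false id id        id id false do false $        match id
   7  $ H false id           id false do false $           match id
   8  $ H false              false do false $              match false
   9  $ H                    do false $                    expand H ::= F false
  10  $ false F              do false $                    expand F ::= do
  11  $ false do             do false $                    match do
  12  $ false                false $                       match false
Accept reached after 12 steps.

12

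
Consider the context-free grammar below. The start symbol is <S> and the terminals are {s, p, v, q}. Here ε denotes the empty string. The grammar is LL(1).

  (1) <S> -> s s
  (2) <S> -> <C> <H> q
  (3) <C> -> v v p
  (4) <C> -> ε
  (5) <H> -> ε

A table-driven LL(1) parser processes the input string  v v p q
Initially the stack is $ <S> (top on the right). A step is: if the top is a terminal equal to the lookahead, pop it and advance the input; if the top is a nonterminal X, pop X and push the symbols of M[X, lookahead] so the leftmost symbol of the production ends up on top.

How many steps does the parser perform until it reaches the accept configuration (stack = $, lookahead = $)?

7

step 1: stack=$ <S>  input=v v p q $  — expand <S> -> <C> <H> q
step 2: stack=$ q <H> <C>  input=v v p q $  — expand <C> -> v v p
step 3: stack=$ q <H> p v v  input=v v p q $  — match v
step 4: stack=$ q <H> p v  input=v p q $  — match v
step 5: stack=$ q <H> p  input=p q $  — match p
step 6: stack=$ q <H>  input=q $  — expand <H> -> ε
step 7: stack=$ q  input=q $  — match q
Accept reached after 7 steps.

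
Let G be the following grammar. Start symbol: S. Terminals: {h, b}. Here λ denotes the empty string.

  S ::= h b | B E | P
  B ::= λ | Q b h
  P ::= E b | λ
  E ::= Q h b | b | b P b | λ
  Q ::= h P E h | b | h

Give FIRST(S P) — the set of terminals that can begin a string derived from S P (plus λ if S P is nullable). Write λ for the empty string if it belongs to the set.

{λ, b, h}

FIRST(Q): from Q::=h P E h we get {h}; from Q::=b we get {b}; from Q::=h we get {h}. So FIRST(Q) = {b, h}.
FIRST(B): from B::=λ we get {λ}; from B::=Q b h we get {b, h}. So FIRST(B) = {λ, b, h}.
FIRST(E): from E::=Q h b we get {b, h}; from E::=b we get {b}; from E::=b P b we get {b}; from E::=λ we get {λ}. So FIRST(E) = {λ, b, h}.
FIRST(P): from P::=E b we get {b, h}; from P::=λ we get {λ}. So FIRST(P) = {λ, b, h}.
FIRST(S): from S::=h b we get {h}; from S::=B E we get {λ, b, h}; from S::=P we get {λ, b, h}. So FIRST(S) = {λ, b, h}.
FIRST(S P): take FIRST of each symbol in turn, carrying on past any symbol whose FIRST contains λ; result {λ, b, h}.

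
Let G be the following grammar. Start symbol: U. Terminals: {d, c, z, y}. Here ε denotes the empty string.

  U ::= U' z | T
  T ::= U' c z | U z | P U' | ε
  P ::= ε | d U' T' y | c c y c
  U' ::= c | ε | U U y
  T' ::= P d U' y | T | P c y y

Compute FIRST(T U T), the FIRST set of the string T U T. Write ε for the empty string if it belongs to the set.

{ε, c, d, y, z}

FIRST(P): from P::=ε we get {ε}; from P::=d U' T' y we get {d}; from P::=c c y c we get {c}. So FIRST(P) = {ε, c, d}.
FIRST(U): from U::=U' z we get {c, d, y, z}; from U::=T we get {ε, c, d, y, z}. So FIRST(U) = {ε, c, d, y, z}.
FIRST(U'): from U'::=c we get {c}; from U'::=ε we get {ε}; from U'::=U U y we get {c, d, y, z}. So FIRST(U') = {ε, c, d, y, z}.
FIRST(T): from T::=U' c z we get {c, d, y, z}; from T::=U z we get {c, d, y, z}; from T::=P U' we get {ε, c, d, y, z}; from T::=ε we get {ε}. So FIRST(T) = {ε, c, d, y, z}.
FIRST(T'): from T'::=P d U' y we get {c, d}; from T'::=T we get {ε, c, d, y, z}; from T'::=P c y y we get {c, d}. So FIRST(T') = {ε, c, d, y, z}.
FIRST(T U T): take FIRST of each symbol in turn, carrying on past any symbol whose FIRST contains ε; result {ε, c, d, y, z}.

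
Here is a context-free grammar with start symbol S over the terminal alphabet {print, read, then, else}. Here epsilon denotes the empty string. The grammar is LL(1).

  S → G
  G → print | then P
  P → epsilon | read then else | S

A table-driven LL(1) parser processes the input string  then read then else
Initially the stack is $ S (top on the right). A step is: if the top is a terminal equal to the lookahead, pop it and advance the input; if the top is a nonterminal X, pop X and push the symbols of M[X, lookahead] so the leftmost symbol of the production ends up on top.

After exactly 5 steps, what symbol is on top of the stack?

step 1: stack=$ S  input=then read then else $  — expand S → G
step 2: stack=$ G  input=then read then else $  — expand G → then P
step 3: stack=$ P then  input=then read then else $  — match then
step 4: stack=$ P  input=read then else $  — expand P → read then else
step 5: stack=$ else then read  input=read then else $  — match read
Stack after step 5: $ else then (top = then).

then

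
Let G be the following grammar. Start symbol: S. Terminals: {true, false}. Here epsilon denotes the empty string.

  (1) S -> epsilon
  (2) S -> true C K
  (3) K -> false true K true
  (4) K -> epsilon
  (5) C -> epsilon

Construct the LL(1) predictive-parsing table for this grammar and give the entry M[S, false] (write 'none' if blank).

none

FIRST(S): from S->epsilon we get {epsilon}; from S->true C K we get {true}. So FIRST(S) = {epsilon, true}.
FIRST(K): from K->false true K true we get {false}; from K->epsilon we get {epsilon}. So FIRST(K) = {epsilon, false}.
FIRST(C): from C->epsilon we get {epsilon}. So FIRST(C) = {epsilon}.
FOLLOW(S) includes $ since S is the start symbol.
FOLLOW(S): S appears on no right-hand side. Thus FOLLOW(S) = {$}.
For S -> epsilon: FIRST(epsilon) = {epsilon}, so it goes in M[S, t] for t ∈ {}; since epsilon ∈ FIRST, also for every t ∈ FOLLOW(S) = {$}.
For S -> true C K: FIRST(true C K) = {true}, so it goes in M[S, t] for t ∈ {true}.
None of these place a production in M[S, false].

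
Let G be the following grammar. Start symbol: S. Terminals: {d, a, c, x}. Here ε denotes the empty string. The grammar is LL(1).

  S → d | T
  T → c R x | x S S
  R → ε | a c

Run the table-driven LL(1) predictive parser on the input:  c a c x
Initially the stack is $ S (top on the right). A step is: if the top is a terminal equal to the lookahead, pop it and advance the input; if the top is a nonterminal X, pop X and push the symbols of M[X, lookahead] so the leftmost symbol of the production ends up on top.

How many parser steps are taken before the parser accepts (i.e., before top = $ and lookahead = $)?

step 1: stack=$ S  input=c a c x $  — expand S → T
step 2: stack=$ T  input=c a c x $  — expand T → c R x
step 3: stack=$ x R c  input=c a c x $  — match c
step 4: stack=$ x R  input=a c x $  — expand R → a c
step 5: stack=$ x c a  input=a c x $  — match a
step 6: stack=$ x c  input=c x $  — match c
step 7: stack=$ x  input=x $  — match x
Accept reached after 7 steps.

7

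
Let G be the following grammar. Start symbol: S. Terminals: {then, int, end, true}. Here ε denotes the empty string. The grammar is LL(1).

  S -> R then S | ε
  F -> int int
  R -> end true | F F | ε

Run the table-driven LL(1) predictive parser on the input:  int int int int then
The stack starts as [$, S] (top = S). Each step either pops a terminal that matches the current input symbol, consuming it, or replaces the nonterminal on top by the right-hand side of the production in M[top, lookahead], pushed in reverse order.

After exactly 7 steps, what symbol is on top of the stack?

     Stack               Input                   Action
  1  $ S                 int int int int then $  expand S -> R then S
  2  $ S then R          int int int int then $  expand R -> F F
  3  $ S then F F        int int int int then $  expand F -> int int
  4  $ S then F int int  int int int int then $  match int
  5  $ S then F int      int int int then $      match int
  6  $ S then F          int int then $          expand F -> int int
  7  $ S then int int    int int then $          match int
Stack after step 7: $ S then int (top = int).

int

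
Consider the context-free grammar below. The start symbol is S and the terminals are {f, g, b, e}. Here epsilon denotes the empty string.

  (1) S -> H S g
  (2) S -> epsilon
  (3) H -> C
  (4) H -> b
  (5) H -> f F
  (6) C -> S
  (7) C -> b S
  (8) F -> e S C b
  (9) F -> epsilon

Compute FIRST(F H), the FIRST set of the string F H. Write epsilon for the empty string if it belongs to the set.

{epsilon, b, e, f, g}

FIRST(F) = {epsilon, e}
FIRST(S) = {epsilon, b, f, g}  (via H S g)
FIRST(C) = {epsilon, b, f, g}  (via S)
FIRST(H) = {epsilon, b, f, g}  (via C)
FIRST(F H): take FIRST of each symbol in turn, carrying on past any symbol whose FIRST contains epsilon; result {epsilon, b, e, f, g}.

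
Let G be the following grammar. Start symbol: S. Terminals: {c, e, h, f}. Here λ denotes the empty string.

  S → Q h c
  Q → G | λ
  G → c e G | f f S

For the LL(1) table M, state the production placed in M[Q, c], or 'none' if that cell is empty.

Q → G

FIRST(G) = {c, f}
FIRST(Q) = {λ, c, f}  (via G)
FIRST(S) = {c, f, h}  (via Q h c)
FOLLOW(S) includes $ since S is the start symbol.
FOLLOW(Q): in S→Q h c, Q is followed by h c with FIRST {h}. Thus FOLLOW(Q) = {h}.
For Q → G: FIRST(G) = {c, f}, so it goes in M[Q, t] for t ∈ {c, f}.
For Q → λ: FIRST(λ) = {λ}, so it goes in M[Q, t] for t ∈ {}; since λ ∈ FIRST, also for every t ∈ FOLLOW(Q) = {h}.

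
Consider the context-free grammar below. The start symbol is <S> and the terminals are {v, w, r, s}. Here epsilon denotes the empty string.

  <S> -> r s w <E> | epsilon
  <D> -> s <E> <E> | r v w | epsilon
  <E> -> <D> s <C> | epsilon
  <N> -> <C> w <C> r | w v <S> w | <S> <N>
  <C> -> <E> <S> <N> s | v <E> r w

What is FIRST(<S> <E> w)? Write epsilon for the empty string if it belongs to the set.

{r, s, w}

FIRST(<S>) = {epsilon, r}
FIRST(<D>) = {epsilon, r, s}
FIRST(<E>) = {epsilon, r, s}  (via <D> s <C>)
FIRST(<N>) = {r, s, v, w}  (via <C> w <C> r, <S> <N>)
FIRST(<C>) = {r, s, v, w}  (via <E> <S> <N> s)
FIRST(<S> <E> w): take FIRST of each symbol in turn, carrying on past any symbol whose FIRST contains epsilon; result {r, s, w}.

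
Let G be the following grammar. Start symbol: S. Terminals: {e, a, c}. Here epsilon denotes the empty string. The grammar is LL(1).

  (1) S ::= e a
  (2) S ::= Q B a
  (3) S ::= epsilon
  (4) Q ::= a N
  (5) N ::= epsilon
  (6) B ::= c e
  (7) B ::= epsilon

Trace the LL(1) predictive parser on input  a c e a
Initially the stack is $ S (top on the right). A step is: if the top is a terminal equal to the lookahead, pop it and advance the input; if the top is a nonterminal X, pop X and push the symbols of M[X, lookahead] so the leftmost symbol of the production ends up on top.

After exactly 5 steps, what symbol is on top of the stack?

step 1: stack=$ S  input=a c e a $  — expand S ::= Q B a
step 2: stack=$ a B Q  input=a c e a $  — expand Q ::= a N
step 3: stack=$ a B N a  input=a c e a $  — match a
step 4: stack=$ a B N  input=c e a $  — expand N ::= epsilon
step 5: stack=$ a B  input=c e a $  — expand B ::= c e
Stack after step 5: $ a e c (top = c).

c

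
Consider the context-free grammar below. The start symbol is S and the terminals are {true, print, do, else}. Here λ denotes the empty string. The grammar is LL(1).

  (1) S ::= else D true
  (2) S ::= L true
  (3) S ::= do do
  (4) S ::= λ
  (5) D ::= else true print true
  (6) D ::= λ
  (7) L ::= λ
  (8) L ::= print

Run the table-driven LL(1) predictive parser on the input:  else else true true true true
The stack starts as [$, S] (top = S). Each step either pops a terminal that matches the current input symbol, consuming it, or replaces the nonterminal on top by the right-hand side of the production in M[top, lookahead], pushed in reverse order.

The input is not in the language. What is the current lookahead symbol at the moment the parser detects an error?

     Stack                        Input                            Action
  1  $ S                          else else true true true true $  expand S ::= else D true
  2  $ true D else                else else true true true true $  match else
  3  $ true D                     else true true true true $       expand D ::= else true print true
  4  $ true true print true else  else true true true true $       match else
  5  $ true true print true       true true true true $            match true
  6  $ true true print            true true true $                 error: top is terminal print but lookahead is true

true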